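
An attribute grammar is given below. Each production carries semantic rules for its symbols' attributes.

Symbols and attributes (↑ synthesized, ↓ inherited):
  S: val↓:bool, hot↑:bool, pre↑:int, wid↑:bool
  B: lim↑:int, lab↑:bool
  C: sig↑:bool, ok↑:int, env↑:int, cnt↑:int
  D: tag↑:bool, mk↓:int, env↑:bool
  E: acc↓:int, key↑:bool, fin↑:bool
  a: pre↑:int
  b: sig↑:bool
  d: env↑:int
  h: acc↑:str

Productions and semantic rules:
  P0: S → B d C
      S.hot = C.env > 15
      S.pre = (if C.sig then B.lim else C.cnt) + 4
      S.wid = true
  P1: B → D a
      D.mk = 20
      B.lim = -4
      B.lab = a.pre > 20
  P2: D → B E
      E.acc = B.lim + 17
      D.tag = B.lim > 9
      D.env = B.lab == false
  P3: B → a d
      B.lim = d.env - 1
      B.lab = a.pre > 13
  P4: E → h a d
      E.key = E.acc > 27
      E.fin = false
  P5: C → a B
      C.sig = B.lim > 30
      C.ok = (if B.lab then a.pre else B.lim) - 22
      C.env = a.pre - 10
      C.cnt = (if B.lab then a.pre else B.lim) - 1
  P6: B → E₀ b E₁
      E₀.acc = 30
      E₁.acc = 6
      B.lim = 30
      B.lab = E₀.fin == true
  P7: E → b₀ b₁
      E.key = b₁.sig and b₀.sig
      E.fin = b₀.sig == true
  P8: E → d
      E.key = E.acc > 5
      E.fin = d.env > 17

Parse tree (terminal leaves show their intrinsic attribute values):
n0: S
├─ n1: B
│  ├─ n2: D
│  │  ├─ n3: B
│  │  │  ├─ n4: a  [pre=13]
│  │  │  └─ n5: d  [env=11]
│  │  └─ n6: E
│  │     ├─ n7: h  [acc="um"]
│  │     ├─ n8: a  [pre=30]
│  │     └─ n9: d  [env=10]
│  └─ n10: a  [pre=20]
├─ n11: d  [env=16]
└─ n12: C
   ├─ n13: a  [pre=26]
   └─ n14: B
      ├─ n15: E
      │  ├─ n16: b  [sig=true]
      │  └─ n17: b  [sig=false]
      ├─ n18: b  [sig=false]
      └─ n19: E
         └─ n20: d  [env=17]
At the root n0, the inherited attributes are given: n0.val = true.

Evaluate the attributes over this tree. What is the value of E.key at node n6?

1. n0.val = true  [given at root]
2. n2.mk = 20  [20]
3. n4.pre = 13  [terminal]
4. n5.env = 11  [terminal]
5. n3.lim = 10  [d.env - 1]
6. n3.lab = false  [a.pre > 13]
7. n6.acc = 27  [B.lim + 17]
8. n7.acc = "um"  [terminal]
9. n8.pre = 30  [terminal]
10. n9.env = 10  [terminal]
11. n6.key = false  [E.acc > 27]
12. n6.fin = false  [false]
13. n2.tag = true  [B.lim > 9]
14. n2.env = true  [B.lab == false]
15. n10.pre = 20  [terminal]
16. n1.lim = -4  [-4]
17. n1.lab = false  [a.pre > 20]
18. n11.env = 16  [terminal]
19. n13.pre = 26  [terminal]
20. n15.acc = 30  [30]
21. n16.sig = true  [terminal]
22. n17.sig = false  [terminal]
23. n15.key = false  [b₁.sig and b₀.sig]
24. n15.fin = true  [b₀.sig == true]
25. n18.sig = false  [terminal]
26. n19.acc = 6  [6]
27. n20.env = 17  [terminal]
28. n19.key = true  [E.acc > 5]
29. n19.fin = false  [d.env > 17]
30. n14.lim = 30  [30]
31. n14.lab = true  [E₀.fin == true]
32. n12.sig = false  [B.lim > 30]
33. n12.ok = 4  [(if B.lab then a.pre else B.lim) - 22]
34. n12.env = 16  [a.pre - 10]
35. n12.cnt = 25  [(if B.lab then a.pre else B.lim) - 1]
36. n0.hot = true  [C.env > 15]
37. n0.pre = 29  [(if C.sig then B.lim else C.cnt) + 4]
38. n0.wid = true  [true]

false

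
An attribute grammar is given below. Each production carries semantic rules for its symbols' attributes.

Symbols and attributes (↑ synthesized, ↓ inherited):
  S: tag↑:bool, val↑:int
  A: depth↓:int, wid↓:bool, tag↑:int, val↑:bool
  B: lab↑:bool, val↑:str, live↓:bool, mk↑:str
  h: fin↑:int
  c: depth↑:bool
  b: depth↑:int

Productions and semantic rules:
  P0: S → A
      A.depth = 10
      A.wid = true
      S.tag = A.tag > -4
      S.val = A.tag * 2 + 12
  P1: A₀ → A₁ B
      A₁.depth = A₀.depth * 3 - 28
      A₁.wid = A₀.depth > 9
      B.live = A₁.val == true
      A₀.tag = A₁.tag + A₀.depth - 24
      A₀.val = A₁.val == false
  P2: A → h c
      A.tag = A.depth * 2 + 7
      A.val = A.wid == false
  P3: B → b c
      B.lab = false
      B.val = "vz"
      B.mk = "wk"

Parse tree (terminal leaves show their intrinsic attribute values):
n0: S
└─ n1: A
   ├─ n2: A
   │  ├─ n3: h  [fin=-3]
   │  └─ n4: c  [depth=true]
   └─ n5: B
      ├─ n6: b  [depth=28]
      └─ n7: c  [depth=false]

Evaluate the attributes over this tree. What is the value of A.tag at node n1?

-3

1. n1.depth = 10  [10]
2. n1.wid = true  [true]
3. n2.depth = 2  [A₀.depth * 3 - 28]
4. n2.wid = true  [A₀.depth > 9]
5. n3.fin = -3  [terminal]
6. n4.depth = true  [terminal]
7. n2.tag = 11  [A.depth * 2 + 7]
8. n2.val = false  [A.wid == false]
9. n5.live = false  [A₁.val == true]
10. n6.depth = 28  [terminal]
11. n7.depth = false  [terminal]
12. n5.lab = false  [false]
13. n5.val = "vz"  ["vz"]
14. n5.mk = "wk"  ["wk"]
15. n1.tag = -3  [A₁.tag + A₀.depth - 24]
16. n1.val = true  [A₁.val == false]
17. n0.tag = true  [A.tag > -4]
18. n0.val = 6  [A.tag * 2 + 12]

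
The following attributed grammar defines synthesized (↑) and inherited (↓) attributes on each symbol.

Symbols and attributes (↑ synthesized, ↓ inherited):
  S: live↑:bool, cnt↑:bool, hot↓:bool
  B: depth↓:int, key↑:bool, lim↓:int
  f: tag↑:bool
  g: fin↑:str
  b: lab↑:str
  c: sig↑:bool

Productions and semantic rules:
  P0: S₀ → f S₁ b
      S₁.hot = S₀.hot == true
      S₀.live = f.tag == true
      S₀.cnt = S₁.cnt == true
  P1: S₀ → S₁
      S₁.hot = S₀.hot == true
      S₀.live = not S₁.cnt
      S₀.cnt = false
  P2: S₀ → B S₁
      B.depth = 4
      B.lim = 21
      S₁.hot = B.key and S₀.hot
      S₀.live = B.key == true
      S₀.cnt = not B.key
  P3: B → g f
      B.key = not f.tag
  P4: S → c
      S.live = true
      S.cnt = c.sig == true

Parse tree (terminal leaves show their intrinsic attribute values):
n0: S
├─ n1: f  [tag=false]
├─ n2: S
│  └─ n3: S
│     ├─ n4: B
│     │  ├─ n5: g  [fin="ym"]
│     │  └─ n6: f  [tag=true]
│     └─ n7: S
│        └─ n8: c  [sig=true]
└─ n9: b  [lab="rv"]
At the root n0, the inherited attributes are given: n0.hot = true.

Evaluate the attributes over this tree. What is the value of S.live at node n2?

false

1. n0.hot = true  [given at root]
2. n1.tag = false  [terminal]
3. n2.hot = true  [S₀.hot == true]
4. n3.hot = true  [S₀.hot == true]
5. n4.depth = 4  [4]
6. n4.lim = 21  [21]
7. n5.fin = "ym"  [terminal]
8. n6.tag = true  [terminal]
9. n4.key = false  [not f.tag]
10. n7.hot = false  [B.key and S₀.hot]
11. n8.sig = true  [terminal]
12. n7.live = true  [true]
13. n7.cnt = true  [c.sig == true]
14. n3.live = false  [B.key == true]
15. n3.cnt = true  [not B.key]
16. n2.live = false  [not S₁.cnt]
17. n2.cnt = false  [false]
18. n9.lab = "rv"  [terminal]
19. n0.live = false  [f.tag == true]
20. n0.cnt = false  [S₁.cnt == true]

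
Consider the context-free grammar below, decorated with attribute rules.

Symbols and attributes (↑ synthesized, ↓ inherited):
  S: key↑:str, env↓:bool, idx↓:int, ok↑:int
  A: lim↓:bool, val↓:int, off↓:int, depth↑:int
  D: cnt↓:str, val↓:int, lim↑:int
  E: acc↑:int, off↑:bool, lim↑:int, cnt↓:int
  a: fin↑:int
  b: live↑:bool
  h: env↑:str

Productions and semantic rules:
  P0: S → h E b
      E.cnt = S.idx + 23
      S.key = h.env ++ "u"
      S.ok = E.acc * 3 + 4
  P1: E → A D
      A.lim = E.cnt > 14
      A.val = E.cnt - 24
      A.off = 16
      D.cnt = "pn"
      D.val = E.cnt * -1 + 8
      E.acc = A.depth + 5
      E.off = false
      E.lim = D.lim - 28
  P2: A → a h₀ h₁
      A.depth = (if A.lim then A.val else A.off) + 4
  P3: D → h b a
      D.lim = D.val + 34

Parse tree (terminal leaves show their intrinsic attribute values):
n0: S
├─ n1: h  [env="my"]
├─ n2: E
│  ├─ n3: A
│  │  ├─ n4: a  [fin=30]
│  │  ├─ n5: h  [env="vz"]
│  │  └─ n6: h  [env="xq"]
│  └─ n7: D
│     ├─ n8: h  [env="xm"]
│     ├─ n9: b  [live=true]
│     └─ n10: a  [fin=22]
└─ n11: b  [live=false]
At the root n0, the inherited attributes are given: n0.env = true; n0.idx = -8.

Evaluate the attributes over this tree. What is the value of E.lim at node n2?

1. n0.env = true  [given at root]
2. n0.idx = -8  [given at root]
3. n1.env = "my"  [terminal]
4. n2.cnt = 15  [S.idx + 23]
5. n3.lim = true  [E.cnt > 14]
6. n3.val = -9  [E.cnt - 24]
7. n3.off = 16  [16]
8. n4.fin = 30  [terminal]
9. n5.env = "vz"  [terminal]
10. n6.env = "xq"  [terminal]
11. n3.depth = -5  [(if A.lim then A.val else A.off) + 4]
12. n7.cnt = "pn"  ["pn"]
13. n7.val = -7  [E.cnt * -1 + 8]
14. n8.env = "xm"  [terminal]
15. n9.live = true  [terminal]
16. n10.fin = 22  [terminal]
17. n7.lim = 27  [D.val + 34]
18. n2.acc = 0  [A.depth + 5]
19. n2.off = false  [false]
20. n2.lim = -1  [D.lim - 28]
21. n11.live = false  [terminal]
22. n0.key = "myu"  [h.env ++ "u"]
23. n0.ok = 4  [E.acc * 3 + 4]

-1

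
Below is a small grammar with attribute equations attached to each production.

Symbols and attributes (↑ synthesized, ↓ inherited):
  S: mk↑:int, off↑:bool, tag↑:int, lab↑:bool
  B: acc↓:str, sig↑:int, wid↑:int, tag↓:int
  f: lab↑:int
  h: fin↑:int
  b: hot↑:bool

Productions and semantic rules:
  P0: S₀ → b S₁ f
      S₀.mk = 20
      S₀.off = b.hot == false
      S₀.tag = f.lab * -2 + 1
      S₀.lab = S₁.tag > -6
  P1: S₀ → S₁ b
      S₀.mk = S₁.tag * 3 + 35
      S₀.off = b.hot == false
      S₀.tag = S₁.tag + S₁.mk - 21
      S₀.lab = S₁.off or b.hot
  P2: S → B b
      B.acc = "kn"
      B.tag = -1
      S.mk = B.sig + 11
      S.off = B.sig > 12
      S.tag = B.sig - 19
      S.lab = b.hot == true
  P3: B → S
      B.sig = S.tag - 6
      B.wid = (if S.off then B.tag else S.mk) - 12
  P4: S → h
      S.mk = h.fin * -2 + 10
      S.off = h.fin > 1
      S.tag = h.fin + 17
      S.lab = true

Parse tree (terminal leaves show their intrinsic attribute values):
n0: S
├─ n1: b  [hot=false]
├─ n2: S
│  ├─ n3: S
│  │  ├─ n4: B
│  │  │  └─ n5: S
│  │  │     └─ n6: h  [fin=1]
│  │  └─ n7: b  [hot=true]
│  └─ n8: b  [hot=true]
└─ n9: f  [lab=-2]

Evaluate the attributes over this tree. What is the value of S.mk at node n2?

1. n1.hot = false  [terminal]
2. n4.acc = "kn"  ["kn"]
3. n4.tag = -1  [-1]
4. n6.fin = 1  [terminal]
5. n5.mk = 8  [h.fin * -2 + 10]
6. n5.off = false  [h.fin > 1]
7. n5.tag = 18  [h.fin + 17]
8. n5.lab = true  [true]
9. n4.sig = 12  [S.tag - 6]
10. n4.wid = -4  [(if S.off then B.tag else S.mk) - 12]
11. n7.hot = true  [terminal]
12. n3.mk = 23  [B.sig + 11]
13. n3.off = false  [B.sig > 12]
14. n3.tag = -7  [B.sig - 19]
15. n3.lab = true  [b.hot == true]
16. n8.hot = true  [terminal]
17. n2.mk = 14  [S₁.tag * 3 + 35]
18. n2.off = false  [b.hot == false]
19. n2.tag = -5  [S₁.tag + S₁.mk - 21]
20. n2.lab = true  [S₁.off or b.hot]
21. n9.lab = -2  [terminal]
22. n0.mk = 20  [20]
23. n0.off = true  [b.hot == false]
24. n0.tag = 5  [f.lab * -2 + 1]
25. n0.lab = true  [S₁.tag > -6]

14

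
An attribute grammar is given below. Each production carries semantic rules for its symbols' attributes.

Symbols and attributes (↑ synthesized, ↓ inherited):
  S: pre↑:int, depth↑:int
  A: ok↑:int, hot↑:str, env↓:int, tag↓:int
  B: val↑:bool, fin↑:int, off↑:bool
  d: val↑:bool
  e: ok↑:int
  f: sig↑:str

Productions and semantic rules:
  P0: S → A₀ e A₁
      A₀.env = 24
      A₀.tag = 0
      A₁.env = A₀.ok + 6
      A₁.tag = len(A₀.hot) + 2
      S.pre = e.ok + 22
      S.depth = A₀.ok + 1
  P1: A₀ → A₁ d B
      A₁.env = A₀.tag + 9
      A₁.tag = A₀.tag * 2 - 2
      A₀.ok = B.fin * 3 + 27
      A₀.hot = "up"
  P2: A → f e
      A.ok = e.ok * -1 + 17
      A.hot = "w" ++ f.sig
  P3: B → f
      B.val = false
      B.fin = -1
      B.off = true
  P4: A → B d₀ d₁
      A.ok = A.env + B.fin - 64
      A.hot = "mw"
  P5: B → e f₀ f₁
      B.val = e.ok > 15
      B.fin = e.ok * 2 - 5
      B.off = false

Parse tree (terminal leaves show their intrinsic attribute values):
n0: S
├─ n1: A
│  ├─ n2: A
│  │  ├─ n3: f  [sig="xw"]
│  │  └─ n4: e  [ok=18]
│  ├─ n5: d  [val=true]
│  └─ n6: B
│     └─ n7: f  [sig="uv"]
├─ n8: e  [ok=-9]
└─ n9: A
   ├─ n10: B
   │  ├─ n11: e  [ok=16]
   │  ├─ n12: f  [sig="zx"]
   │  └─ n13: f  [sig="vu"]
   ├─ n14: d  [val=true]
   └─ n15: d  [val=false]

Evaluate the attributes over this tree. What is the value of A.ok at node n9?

-7

1. n1.env = 24  [24]
2. n1.tag = 0  [0]
3. n2.env = 9  [A₀.tag + 9]
4. n2.tag = -2  [A₀.tag * 2 - 2]
5. n3.sig = "xw"  [terminal]
6. n4.ok = 18  [terminal]
7. n2.ok = -1  [e.ok * -1 + 17]
8. n2.hot = "wxw"  ["w" ++ f.sig]
9. n5.val = true  [terminal]
10. n7.sig = "uv"  [terminal]
11. n6.val = false  [false]
12. n6.fin = -1  [-1]
13. n6.off = true  [true]
14. n1.ok = 24  [B.fin * 3 + 27]
15. n1.hot = "up"  ["up"]
16. n8.ok = -9  [terminal]
17. n9.env = 30  [A₀.ok + 6]
18. n9.tag = 4  [len(A₀.hot) + 2]
19. n11.ok = 16  [terminal]
20. n12.sig = "zx"  [terminal]
21. n13.sig = "vu"  [terminal]
22. n10.val = true  [e.ok > 15]
23. n10.fin = 27  [e.ok * 2 - 5]
24. n10.off = false  [false]
25. n14.val = true  [terminal]
26. n15.val = false  [terminal]
27. n9.ok = -7  [A.env + B.fin - 64]
28. n9.hot = "mw"  ["mw"]
29. n0.pre = 13  [e.ok + 22]
30. n0.depth = 25  [A₀.ok + 1]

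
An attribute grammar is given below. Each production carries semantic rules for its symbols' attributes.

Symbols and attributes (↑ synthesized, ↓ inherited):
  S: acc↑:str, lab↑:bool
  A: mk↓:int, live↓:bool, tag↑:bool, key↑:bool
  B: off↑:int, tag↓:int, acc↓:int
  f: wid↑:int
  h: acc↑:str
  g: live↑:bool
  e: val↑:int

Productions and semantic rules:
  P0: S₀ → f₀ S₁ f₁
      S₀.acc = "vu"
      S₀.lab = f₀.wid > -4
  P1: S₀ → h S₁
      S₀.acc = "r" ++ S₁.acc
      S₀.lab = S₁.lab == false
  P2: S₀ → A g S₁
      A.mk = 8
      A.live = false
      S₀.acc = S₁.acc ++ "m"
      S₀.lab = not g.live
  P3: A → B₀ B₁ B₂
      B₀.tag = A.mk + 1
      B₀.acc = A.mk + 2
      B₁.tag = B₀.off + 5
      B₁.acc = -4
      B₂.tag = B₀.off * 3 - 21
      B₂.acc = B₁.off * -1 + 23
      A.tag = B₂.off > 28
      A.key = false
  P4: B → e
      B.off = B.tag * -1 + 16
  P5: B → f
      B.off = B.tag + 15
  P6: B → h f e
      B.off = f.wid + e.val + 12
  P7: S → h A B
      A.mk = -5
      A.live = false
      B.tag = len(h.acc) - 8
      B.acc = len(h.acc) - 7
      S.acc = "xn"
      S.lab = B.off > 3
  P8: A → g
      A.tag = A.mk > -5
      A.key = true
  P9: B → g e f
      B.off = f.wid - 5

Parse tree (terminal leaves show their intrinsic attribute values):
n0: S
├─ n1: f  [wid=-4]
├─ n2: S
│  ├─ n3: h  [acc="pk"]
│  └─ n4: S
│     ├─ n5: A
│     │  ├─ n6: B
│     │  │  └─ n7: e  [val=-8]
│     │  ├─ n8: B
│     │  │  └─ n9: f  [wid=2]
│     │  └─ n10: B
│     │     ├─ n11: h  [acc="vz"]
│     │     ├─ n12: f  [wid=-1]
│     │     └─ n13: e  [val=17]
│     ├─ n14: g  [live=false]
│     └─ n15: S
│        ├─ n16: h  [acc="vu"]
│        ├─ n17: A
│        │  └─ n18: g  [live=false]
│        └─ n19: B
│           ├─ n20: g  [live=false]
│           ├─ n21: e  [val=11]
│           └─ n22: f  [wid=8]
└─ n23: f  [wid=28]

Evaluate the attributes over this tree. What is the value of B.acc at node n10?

-4

1. n1.wid = -4  [terminal]
2. n3.acc = "pk"  [terminal]
3. n5.mk = 8  [8]
4. n5.live = false  [false]
5. n6.tag = 9  [A.mk + 1]
6. n6.acc = 10  [A.mk + 2]
7. n7.val = -8  [terminal]
8. n6.off = 7  [B.tag * -1 + 16]
9. n8.tag = 12  [B₀.off + 5]
10. n8.acc = -4  [-4]
11. n9.wid = 2  [terminal]
12. n8.off = 27  [B.tag + 15]
13. n10.tag = 0  [B₀.off * 3 - 21]
14. n10.acc = -4  [B₁.off * -1 + 23]
15. n11.acc = "vz"  [terminal]
16. n12.wid = -1  [terminal]
17. n13.val = 17  [terminal]
18. n10.off = 28  [f.wid + e.val + 12]
19. n5.tag = false  [B₂.off > 28]
20. n5.key = false  [false]
21. n14.live = false  [terminal]
22. n16.acc = "vu"  [terminal]
23. n17.mk = -5  [-5]
24. n17.live = false  [false]
25. n18.live = false  [terminal]
26. n17.tag = false  [A.mk > -5]
27. n17.key = true  [true]
28. n19.tag = -6  [len(h.acc) - 8]
29. n19.acc = -5  [len(h.acc) - 7]
30. n20.live = false  [terminal]
31. n21.val = 11  [terminal]
32. n22.wid = 8  [terminal]
33. n19.off = 3  [f.wid - 5]
34. n15.acc = "xn"  ["xn"]
35. n15.lab = false  [B.off > 3]
36. n4.acc = "xnm"  [S₁.acc ++ "m"]
37. n4.lab = true  [not g.live]
38. n2.acc = "rxnm"  ["r" ++ S₁.acc]
39. n2.lab = false  [S₁.lab == false]
40. n23.wid = 28  [terminal]
41. n0.acc = "vu"  ["vu"]
42. n0.lab = false  [f₀.wid > -4]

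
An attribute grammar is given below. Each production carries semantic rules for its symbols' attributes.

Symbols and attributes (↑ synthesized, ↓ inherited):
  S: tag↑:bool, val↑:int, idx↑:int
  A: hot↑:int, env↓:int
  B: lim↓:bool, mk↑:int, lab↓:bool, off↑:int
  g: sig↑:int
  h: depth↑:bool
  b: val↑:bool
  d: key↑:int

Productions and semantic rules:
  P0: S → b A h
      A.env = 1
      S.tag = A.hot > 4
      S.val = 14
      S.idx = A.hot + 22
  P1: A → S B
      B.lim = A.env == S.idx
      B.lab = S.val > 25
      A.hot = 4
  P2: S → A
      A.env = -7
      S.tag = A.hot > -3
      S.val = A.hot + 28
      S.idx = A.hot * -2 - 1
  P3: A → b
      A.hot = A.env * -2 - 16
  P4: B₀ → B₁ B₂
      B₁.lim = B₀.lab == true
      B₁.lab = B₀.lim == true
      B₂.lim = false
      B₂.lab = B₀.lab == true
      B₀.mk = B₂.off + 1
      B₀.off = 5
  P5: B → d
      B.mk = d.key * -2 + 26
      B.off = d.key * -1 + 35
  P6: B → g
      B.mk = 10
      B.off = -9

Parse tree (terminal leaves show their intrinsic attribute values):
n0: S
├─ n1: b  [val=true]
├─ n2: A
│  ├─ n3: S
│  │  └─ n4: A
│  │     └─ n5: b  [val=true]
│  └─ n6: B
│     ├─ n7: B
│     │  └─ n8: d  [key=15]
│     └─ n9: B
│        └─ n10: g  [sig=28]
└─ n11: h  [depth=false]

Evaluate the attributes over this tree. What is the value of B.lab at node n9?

true

1. n1.val = true  [terminal]
2. n2.env = 1  [1]
3. n4.env = -7  [-7]
4. n5.val = true  [terminal]
5. n4.hot = -2  [A.env * -2 - 16]
6. n3.tag = true  [A.hot > -3]
7. n3.val = 26  [A.hot + 28]
8. n3.idx = 3  [A.hot * -2 - 1]
9. n6.lim = false  [A.env == S.idx]
10. n6.lab = true  [S.val > 25]
11. n7.lim = true  [B₀.lab == true]
12. n7.lab = false  [B₀.lim == true]
13. n8.key = 15  [terminal]
14. n7.mk = -4  [d.key * -2 + 26]
15. n7.off = 20  [d.key * -1 + 35]
16. n9.lim = false  [false]
17. n9.lab = true  [B₀.lab == true]
18. n10.sig = 28  [terminal]
19. n9.mk = 10  [10]
20. n9.off = -9  [-9]
21. n6.mk = -8  [B₂.off + 1]
22. n6.off = 5  [5]
23. n2.hot = 4  [4]
24. n11.depth = false  [terminal]
25. n0.tag = false  [A.hot > 4]
26. n0.val = 14  [14]
27. n0.idx = 26  [A.hot + 22]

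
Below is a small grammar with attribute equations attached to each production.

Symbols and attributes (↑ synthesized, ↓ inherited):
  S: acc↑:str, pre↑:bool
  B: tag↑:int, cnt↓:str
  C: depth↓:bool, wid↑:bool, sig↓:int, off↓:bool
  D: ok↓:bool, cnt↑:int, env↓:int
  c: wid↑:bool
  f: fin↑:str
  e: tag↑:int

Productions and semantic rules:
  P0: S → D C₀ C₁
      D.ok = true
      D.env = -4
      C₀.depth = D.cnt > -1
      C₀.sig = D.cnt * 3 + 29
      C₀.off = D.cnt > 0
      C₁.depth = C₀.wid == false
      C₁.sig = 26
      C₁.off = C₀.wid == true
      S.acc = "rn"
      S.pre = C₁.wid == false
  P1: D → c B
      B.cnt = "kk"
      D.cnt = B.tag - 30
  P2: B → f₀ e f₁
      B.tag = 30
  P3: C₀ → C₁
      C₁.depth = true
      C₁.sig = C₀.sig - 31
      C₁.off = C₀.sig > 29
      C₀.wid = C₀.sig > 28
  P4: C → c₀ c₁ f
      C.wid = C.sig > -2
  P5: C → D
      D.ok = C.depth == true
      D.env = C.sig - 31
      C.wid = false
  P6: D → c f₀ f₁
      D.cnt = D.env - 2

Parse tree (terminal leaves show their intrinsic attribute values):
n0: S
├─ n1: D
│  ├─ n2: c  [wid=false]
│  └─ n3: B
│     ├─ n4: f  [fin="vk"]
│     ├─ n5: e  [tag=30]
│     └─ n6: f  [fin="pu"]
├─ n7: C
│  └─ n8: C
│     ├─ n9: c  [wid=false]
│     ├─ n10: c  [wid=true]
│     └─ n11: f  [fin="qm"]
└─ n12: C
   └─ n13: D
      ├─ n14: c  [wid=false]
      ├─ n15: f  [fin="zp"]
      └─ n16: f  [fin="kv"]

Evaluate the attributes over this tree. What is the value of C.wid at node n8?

1. n1.ok = true  [true]
2. n1.env = -4  [-4]
3. n2.wid = false  [terminal]
4. n3.cnt = "kk"  ["kk"]
5. n4.fin = "vk"  [terminal]
6. n5.tag = 30  [terminal]
7. n6.fin = "pu"  [terminal]
8. n3.tag = 30  [30]
9. n1.cnt = 0  [B.tag - 30]
10. n7.depth = true  [D.cnt > -1]
11. n7.sig = 29  [D.cnt * 3 + 29]
12. n7.off = false  [D.cnt > 0]
13. n8.depth = true  [true]
14. n8.sig = -2  [C₀.sig - 31]
15. n8.off = false  [C₀.sig > 29]
16. n9.wid = false  [terminal]
17. n10.wid = true  [terminal]
18. n11.fin = "qm"  [terminal]
19. n8.wid = false  [C.sig > -2]
20. n7.wid = true  [C₀.sig > 28]
21. n12.depth = false  [C₀.wid == false]
22. n12.sig = 26  [26]
23. n12.off = true  [C₀.wid == true]
24. n13.ok = false  [C.depth == true]
25. n13.env = -5  [C.sig - 31]
26. n14.wid = false  [terminal]
27. n15.fin = "zp"  [terminal]
28. n16.fin = "kv"  [terminal]
29. n13.cnt = -7  [D.env - 2]
30. n12.wid = false  [false]
31. n0.acc = "rn"  ["rn"]
32. n0.pre = true  [C₁.wid == false]

false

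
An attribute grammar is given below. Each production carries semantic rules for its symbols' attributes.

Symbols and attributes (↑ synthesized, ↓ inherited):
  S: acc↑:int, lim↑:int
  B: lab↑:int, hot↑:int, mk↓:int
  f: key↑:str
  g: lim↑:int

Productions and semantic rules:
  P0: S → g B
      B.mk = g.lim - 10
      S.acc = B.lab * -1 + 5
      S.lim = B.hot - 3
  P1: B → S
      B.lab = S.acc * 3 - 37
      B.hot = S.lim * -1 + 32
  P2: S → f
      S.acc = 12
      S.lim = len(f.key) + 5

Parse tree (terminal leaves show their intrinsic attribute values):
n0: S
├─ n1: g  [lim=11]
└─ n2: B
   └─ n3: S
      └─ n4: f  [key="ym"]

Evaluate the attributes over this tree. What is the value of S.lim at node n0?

22

1. n1.lim = 11  [terminal]
2. n2.mk = 1  [g.lim - 10]
3. n4.key = "ym"  [terminal]
4. n3.acc = 12  [12]
5. n3.lim = 7  [len(f.key) + 5]
6. n2.lab = -1  [S.acc * 3 - 37]
7. n2.hot = 25  [S.lim * -1 + 32]
8. n0.acc = 6  [B.lab * -1 + 5]
9. n0.lim = 22  [B.hot - 3]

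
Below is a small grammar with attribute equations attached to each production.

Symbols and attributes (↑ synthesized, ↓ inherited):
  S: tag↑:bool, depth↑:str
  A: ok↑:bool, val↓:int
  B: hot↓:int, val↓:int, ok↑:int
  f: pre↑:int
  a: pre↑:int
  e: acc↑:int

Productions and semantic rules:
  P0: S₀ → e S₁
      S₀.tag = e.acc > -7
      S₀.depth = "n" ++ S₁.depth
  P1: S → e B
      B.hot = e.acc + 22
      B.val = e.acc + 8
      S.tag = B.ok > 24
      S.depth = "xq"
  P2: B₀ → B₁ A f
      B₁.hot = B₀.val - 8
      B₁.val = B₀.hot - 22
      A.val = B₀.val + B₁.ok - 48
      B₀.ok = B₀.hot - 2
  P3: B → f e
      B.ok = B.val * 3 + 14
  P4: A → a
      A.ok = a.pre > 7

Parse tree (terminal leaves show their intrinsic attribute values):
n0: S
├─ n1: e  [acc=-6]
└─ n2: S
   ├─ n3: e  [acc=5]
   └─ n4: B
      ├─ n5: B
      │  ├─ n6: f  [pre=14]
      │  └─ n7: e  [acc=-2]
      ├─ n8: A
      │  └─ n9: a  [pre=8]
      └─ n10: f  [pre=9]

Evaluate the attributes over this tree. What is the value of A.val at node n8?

-6

1. n1.acc = -6  [terminal]
2. n3.acc = 5  [terminal]
3. n4.hot = 27  [e.acc + 22]
4. n4.val = 13  [e.acc + 8]
5. n5.hot = 5  [B₀.val - 8]
6. n5.val = 5  [B₀.hot - 22]
7. n6.pre = 14  [terminal]
8. n7.acc = -2  [terminal]
9. n5.ok = 29  [B.val * 3 + 14]
10. n8.val = -6  [B₀.val + B₁.ok - 48]
11. n9.pre = 8  [terminal]
12. n8.ok = true  [a.pre > 7]
13. n10.pre = 9  [terminal]
14. n4.ok = 25  [B₀.hot - 2]
15. n2.tag = true  [B.ok > 24]
16. n2.depth = "xq"  ["xq"]
17. n0.tag = true  [e.acc > -7]
18. n0.depth = "nxq"  ["n" ++ S₁.depth]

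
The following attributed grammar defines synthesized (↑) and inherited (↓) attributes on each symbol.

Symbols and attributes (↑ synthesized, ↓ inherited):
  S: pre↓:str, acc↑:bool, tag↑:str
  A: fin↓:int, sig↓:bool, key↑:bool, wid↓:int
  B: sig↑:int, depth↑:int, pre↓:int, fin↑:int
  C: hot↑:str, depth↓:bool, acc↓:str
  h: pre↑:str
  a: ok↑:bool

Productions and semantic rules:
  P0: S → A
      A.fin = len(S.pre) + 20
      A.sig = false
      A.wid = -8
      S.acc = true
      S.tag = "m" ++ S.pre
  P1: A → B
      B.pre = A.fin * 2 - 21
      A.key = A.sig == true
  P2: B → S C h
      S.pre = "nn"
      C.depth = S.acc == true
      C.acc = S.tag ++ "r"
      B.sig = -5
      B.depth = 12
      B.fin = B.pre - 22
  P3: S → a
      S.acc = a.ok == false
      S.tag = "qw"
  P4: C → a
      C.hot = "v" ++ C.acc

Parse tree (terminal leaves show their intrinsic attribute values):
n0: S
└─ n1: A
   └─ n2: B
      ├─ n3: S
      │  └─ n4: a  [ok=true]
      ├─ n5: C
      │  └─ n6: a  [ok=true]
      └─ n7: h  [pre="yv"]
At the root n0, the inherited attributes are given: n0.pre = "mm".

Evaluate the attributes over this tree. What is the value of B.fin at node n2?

1. n0.pre = "mm"  [given at root]
2. n1.fin = 22  [len(S.pre) + 20]
3. n1.sig = false  [false]
4. n1.wid = -8  [-8]
5. n2.pre = 23  [A.fin * 2 - 21]
6. n3.pre = "nn"  ["nn"]
7. n4.ok = true  [terminal]
8. n3.acc = false  [a.ok == false]
9. n3.tag = "qw"  ["qw"]
10. n5.depth = false  [S.acc == true]
11. n5.acc = "qwr"  [S.tag ++ "r"]
12. n6.ok = true  [terminal]
13. n5.hot = "vqwr"  ["v" ++ C.acc]
14. n7.pre = "yv"  [terminal]
15. n2.sig = -5  [-5]
16. n2.depth = 12  [12]
17. n2.fin = 1  [B.pre - 22]
18. n1.key = false  [A.sig == true]
19. n0.acc = true  [true]
20. n0.tag = "mmm"  ["m" ++ S.pre]

1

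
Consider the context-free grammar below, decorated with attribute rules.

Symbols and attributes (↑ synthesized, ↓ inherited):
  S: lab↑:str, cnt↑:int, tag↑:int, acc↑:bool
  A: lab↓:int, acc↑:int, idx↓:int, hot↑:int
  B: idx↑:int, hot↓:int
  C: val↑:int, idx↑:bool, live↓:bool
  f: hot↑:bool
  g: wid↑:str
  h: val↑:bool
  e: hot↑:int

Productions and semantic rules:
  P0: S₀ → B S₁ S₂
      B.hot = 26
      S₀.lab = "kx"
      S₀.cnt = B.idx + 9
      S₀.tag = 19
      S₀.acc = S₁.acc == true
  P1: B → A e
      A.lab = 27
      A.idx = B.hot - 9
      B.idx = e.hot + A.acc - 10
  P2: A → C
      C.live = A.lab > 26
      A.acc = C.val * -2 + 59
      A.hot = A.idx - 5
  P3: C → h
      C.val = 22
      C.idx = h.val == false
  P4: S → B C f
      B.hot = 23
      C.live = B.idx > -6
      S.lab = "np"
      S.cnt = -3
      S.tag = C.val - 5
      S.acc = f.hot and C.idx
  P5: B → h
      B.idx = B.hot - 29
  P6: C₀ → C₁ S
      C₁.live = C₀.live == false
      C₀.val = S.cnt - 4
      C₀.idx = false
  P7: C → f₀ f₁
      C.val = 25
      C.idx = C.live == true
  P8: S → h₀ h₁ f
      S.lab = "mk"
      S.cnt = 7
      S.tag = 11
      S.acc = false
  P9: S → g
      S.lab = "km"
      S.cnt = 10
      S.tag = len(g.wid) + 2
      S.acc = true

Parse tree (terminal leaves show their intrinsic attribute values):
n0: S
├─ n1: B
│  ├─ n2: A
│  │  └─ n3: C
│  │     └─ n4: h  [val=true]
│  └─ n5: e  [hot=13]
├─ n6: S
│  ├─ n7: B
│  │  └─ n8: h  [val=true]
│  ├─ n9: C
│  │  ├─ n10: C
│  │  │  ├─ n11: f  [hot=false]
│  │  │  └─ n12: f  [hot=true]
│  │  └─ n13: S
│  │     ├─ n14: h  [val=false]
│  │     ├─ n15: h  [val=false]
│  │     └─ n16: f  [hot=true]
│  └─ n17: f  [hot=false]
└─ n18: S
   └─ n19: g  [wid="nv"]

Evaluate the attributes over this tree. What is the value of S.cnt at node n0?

1. n1.hot = 26  [26]
2. n2.lab = 27  [27]
3. n2.idx = 17  [B.hot - 9]
4. n3.live = true  [A.lab > 26]
5. n4.val = true  [terminal]
6. n3.val = 22  [22]
7. n3.idx = false  [h.val == false]
8. n2.acc = 15  [C.val * -2 + 59]
9. n2.hot = 12  [A.idx - 5]
10. n5.hot = 13  [terminal]
11. n1.idx = 18  [e.hot + A.acc - 10]
12. n7.hot = 23  [23]
13. n8.val = true  [terminal]
14. n7.idx = -6  [B.hot - 29]
15. n9.live = false  [B.idx > -6]
16. n10.live = true  [C₀.live == false]
17. n11.hot = false  [terminal]
18. n12.hot = true  [terminal]
19. n10.val = 25  [25]
20. n10.idx = true  [C.live == true]
21. n14.val = false  [terminal]
22. n15.val = false  [terminal]
23. n16.hot = true  [terminal]
24. n13.lab = "mk"  ["mk"]
25. n13.cnt = 7  [7]
26. n13.tag = 11  [11]
27. n13.acc = false  [false]
28. n9.val = 3  [S.cnt - 4]
29. n9.idx = false  [false]
30. n17.hot = false  [terminal]
31. n6.lab = "np"  ["np"]
32. n6.cnt = -3  [-3]
33. n6.tag = -2  [C.val - 5]
34. n6.acc = false  [f.hot and C.idx]
35. n19.wid = "nv"  [terminal]
36. n18.lab = "km"  ["km"]
37. n18.cnt = 10  [10]
38. n18.tag = 4  [len(g.wid) + 2]
39. n18.acc = true  [true]
40. n0.lab = "kx"  ["kx"]
41. n0.cnt = 27  [B.idx + 9]
42. n0.tag = 19  [19]
43. n0.acc = false  [S₁.acc == true]

27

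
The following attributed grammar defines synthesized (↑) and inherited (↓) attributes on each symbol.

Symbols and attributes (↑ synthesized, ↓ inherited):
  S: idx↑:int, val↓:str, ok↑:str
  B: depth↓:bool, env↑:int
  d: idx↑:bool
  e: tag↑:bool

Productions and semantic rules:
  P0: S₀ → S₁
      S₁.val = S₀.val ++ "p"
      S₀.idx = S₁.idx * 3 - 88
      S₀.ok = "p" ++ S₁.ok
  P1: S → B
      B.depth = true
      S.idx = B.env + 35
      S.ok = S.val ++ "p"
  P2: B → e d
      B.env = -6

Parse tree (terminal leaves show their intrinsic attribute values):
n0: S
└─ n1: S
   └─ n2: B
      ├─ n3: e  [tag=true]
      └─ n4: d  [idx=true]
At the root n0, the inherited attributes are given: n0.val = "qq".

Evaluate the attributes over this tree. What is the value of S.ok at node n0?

1. n0.val = "qq"  [given at root]
2. n1.val = "qqp"  [S₀.val ++ "p"]
3. n2.depth = true  [true]
4. n3.tag = true  [terminal]
5. n4.idx = true  [terminal]
6. n2.env = -6  [-6]
7. n1.idx = 29  [B.env + 35]
8. n1.ok = "qqpp"  [S.val ++ "p"]
9. n0.idx = -1  [S₁.idx * 3 - 88]
10. n0.ok = "pqqpp"  ["p" ++ S₁.ok]

"pqqpp"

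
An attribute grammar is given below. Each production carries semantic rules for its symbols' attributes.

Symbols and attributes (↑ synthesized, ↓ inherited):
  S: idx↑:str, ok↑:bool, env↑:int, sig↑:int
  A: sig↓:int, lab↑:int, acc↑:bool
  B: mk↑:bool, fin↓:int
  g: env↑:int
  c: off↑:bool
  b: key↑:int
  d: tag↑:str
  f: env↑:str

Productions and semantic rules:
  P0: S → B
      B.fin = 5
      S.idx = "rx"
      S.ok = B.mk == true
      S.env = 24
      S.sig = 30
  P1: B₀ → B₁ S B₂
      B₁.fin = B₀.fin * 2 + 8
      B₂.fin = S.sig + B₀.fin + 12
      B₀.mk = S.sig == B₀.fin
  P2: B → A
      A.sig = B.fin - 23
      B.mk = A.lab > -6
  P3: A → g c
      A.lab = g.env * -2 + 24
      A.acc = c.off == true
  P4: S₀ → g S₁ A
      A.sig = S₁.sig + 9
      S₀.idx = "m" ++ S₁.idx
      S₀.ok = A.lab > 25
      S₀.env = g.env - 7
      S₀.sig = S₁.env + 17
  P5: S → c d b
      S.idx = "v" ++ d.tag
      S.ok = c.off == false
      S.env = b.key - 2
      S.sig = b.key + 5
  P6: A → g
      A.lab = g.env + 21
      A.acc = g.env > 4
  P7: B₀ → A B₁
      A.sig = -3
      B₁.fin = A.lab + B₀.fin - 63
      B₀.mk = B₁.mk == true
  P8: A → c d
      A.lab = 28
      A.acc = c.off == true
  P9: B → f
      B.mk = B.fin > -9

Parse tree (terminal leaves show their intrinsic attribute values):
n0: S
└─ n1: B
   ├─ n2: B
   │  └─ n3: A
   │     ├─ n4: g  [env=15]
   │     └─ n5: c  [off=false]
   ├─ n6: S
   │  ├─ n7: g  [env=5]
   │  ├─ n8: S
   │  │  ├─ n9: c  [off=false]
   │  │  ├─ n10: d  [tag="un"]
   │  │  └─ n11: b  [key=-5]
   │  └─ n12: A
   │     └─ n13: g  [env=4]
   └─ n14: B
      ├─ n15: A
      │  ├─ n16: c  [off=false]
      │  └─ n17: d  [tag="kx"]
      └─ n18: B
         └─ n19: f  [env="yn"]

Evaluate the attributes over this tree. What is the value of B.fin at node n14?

27

1. n1.fin = 5  [5]
2. n2.fin = 18  [B₀.fin * 2 + 8]
3. n3.sig = -5  [B.fin - 23]
4. n4.env = 15  [terminal]
5. n5.off = false  [terminal]
6. n3.lab = -6  [g.env * -2 + 24]
7. n3.acc = false  [c.off == true]
8. n2.mk = false  [A.lab > -6]
9. n7.env = 5  [terminal]
10. n9.off = false  [terminal]
11. n10.tag = "un"  [terminal]
12. n11.key = -5  [terminal]
13. n8.idx = "vun"  ["v" ++ d.tag]
14. n8.ok = true  [c.off == false]
15. n8.env = -7  [b.key - 2]
16. n8.sig = 0  [b.key + 5]
17. n12.sig = 9  [S₁.sig + 9]
18. n13.env = 4  [terminal]
19. n12.lab = 25  [g.env + 21]
20. n12.acc = false  [g.env > 4]
21. n6.idx = "mvun"  ["m" ++ S₁.idx]
22. n6.ok = false  [A.lab > 25]
23. n6.env = -2  [g.env - 7]
24. n6.sig = 10  [S₁.env + 17]
25. n14.fin = 27  [S.sig + B₀.fin + 12]
26. n15.sig = -3  [-3]
27. n16.off = false  [terminal]
28. n17.tag = "kx"  [terminal]
29. n15.lab = 28  [28]
30. n15.acc = false  [c.off == true]
31. n18.fin = -8  [A.lab + B₀.fin - 63]
32. n19.env = "yn"  [terminal]
33. n18.mk = true  [B.fin > -9]
34. n14.mk = true  [B₁.mk == true]
35. n1.mk = false  [S.sig == B₀.fin]
36. n0.idx = "rx"  ["rx"]
37. n0.ok = false  [B.mk == true]
38. n0.env = 24  [24]
39. n0.sig = 30  [30]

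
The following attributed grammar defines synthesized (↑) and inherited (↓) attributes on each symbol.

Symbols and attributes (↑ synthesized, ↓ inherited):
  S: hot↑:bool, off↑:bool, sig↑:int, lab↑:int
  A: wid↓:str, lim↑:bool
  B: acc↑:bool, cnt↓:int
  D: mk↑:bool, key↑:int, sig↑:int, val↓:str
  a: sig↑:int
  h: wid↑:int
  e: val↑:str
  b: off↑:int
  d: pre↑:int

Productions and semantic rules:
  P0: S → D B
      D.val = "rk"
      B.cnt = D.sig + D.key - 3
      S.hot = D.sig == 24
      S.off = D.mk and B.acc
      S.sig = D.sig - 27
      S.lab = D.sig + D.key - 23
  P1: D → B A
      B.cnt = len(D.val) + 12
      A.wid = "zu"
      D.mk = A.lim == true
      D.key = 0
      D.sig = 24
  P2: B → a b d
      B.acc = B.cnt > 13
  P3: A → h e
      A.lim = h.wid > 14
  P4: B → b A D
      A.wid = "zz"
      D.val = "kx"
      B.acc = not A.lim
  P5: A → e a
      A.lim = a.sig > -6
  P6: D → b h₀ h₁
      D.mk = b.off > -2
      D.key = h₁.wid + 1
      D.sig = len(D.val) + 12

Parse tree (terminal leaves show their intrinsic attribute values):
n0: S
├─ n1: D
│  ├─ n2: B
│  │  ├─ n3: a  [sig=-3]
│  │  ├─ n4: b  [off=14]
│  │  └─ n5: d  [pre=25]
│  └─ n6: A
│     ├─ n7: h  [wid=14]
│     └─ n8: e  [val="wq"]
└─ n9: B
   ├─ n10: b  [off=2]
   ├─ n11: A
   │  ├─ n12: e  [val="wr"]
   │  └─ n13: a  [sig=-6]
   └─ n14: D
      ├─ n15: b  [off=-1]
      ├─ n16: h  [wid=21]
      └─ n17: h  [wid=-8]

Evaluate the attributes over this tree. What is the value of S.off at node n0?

1. n1.val = "rk"  ["rk"]
2. n2.cnt = 14  [len(D.val) + 12]
3. n3.sig = -3  [terminal]
4. n4.off = 14  [terminal]
5. n5.pre = 25  [terminal]
6. n2.acc = true  [B.cnt > 13]
7. n6.wid = "zu"  ["zu"]
8. n7.wid = 14  [terminal]
9. n8.val = "wq"  [terminal]
10. n6.lim = false  [h.wid > 14]
11. n1.mk = false  [A.lim == true]
12. n1.key = 0  [0]
13. n1.sig = 24  [24]
14. n9.cnt = 21  [D.sig + D.key - 3]
15. n10.off = 2  [terminal]
16. n11.wid = "zz"  ["zz"]
17. n12.val = "wr"  [terminal]
18. n13.sig = -6  [terminal]
19. n11.lim = false  [a.sig > -6]
20. n14.val = "kx"  ["kx"]
21. n15.off = -1  [terminal]
22. n16.wid = 21  [terminal]
23. n17.wid = -8  [terminal]
24. n14.mk = true  [b.off > -2]
25. n14.key = -7  [h₁.wid + 1]
26. n14.sig = 14  [len(D.val) + 12]
27. n9.acc = true  [not A.lim]
28. n0.hot = true  [D.sig == 24]
29. n0.off = false  [D.mk and B.acc]
30. n0.sig = -3  [D.sig - 27]
31. n0.lab = 1  [D.sig + D.key - 23]

false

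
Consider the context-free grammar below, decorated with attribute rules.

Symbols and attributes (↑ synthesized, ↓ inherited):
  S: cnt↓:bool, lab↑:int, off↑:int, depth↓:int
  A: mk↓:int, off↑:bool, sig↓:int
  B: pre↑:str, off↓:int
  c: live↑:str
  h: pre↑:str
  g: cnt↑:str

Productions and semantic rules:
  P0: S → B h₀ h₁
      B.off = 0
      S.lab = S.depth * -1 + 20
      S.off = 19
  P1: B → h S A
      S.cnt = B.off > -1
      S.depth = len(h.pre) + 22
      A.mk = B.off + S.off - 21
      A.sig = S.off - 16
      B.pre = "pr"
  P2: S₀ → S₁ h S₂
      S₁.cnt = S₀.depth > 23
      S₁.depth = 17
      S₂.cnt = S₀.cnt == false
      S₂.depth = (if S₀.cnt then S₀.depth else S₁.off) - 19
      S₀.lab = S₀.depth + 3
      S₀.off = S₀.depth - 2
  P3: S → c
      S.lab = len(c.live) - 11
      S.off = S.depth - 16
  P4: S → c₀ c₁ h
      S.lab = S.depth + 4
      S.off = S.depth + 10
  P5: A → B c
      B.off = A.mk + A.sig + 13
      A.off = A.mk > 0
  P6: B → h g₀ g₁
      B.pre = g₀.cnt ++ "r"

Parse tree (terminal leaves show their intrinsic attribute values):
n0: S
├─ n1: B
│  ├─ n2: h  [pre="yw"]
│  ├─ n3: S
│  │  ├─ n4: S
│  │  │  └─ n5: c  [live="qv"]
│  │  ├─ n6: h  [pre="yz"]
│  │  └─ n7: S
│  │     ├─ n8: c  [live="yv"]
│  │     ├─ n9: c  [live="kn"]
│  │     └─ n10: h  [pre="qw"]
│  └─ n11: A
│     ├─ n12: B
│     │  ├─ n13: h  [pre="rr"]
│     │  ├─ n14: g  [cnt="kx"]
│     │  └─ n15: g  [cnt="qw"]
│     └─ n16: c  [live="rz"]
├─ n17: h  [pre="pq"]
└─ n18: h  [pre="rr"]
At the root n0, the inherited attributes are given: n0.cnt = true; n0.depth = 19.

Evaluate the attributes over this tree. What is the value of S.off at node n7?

15

1. n0.cnt = true  [given at root]
2. n0.depth = 19  [given at root]
3. n1.off = 0  [0]
4. n2.pre = "yw"  [terminal]
5. n3.cnt = true  [B.off > -1]
6. n3.depth = 24  [len(h.pre) + 22]
7. n4.cnt = true  [S₀.depth > 23]
8. n4.depth = 17  [17]
9. n5.live = "qv"  [terminal]
10. n4.lab = -9  [len(c.live) - 11]
11. n4.off = 1  [S.depth - 16]
12. n6.pre = "yz"  [terminal]
13. n7.cnt = false  [S₀.cnt == false]
14. n7.depth = 5  [(if S₀.cnt then S₀.depth else S₁.off) - 19]
15. n8.live = "yv"  [terminal]
16. n9.live = "kn"  [terminal]
17. n10.pre = "qw"  [terminal]
18. n7.lab = 9  [S.depth + 4]
19. n7.off = 15  [S.depth + 10]
20. n3.lab = 27  [S₀.depth + 3]
21. n3.off = 22  [S₀.depth - 2]
22. n11.mk = 1  [B.off + S.off - 21]
23. n11.sig = 6  [S.off - 16]
24. n12.off = 20  [A.mk + A.sig + 13]
25. n13.pre = "rr"  [terminal]
26. n14.cnt = "kx"  [terminal]
27. n15.cnt = "qw"  [terminal]
28. n12.pre = "kxr"  [g₀.cnt ++ "r"]
29. n16.live = "rz"  [terminal]
30. n11.off = true  [A.mk > 0]
31. n1.pre = "pr"  ["pr"]
32. n17.pre = "pq"  [terminal]
33. n18.pre = "rr"  [terminal]
34. n0.lab = 1  [S.depth * -1 + 20]
35. n0.off = 19  [19]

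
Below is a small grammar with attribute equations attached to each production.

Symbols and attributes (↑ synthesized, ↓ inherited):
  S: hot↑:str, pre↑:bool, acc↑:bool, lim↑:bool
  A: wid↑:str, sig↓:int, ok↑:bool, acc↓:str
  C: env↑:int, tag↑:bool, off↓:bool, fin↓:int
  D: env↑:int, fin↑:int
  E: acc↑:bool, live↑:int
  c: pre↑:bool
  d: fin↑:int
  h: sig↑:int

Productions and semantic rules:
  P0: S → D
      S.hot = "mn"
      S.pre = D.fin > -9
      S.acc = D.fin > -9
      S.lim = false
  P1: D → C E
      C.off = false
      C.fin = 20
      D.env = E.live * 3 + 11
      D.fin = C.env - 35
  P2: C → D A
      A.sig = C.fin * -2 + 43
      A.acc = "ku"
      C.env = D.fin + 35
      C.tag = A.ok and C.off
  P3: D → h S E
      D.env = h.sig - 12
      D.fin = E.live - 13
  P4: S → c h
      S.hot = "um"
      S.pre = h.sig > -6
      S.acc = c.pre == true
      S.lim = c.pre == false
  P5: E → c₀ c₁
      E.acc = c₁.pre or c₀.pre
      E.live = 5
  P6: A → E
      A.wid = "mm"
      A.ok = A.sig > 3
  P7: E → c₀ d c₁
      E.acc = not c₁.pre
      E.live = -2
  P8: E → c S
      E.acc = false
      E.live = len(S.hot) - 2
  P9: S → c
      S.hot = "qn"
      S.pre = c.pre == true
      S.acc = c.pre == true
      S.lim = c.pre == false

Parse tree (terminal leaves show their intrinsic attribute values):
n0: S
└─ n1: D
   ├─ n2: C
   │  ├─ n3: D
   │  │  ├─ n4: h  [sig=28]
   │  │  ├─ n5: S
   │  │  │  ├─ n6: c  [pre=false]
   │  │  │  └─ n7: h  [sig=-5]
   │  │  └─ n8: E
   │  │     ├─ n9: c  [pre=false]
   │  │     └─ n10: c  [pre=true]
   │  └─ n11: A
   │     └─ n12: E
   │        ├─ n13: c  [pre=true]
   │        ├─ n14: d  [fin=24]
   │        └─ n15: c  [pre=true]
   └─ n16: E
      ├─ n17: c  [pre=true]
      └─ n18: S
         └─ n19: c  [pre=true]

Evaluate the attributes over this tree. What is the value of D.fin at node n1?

1. n2.off = false  [false]
2. n2.fin = 20  [20]
3. n4.sig = 28  [terminal]
4. n6.pre = false  [terminal]
5. n7.sig = -5  [terminal]
6. n5.hot = "um"  ["um"]
7. n5.pre = true  [h.sig > -6]
8. n5.acc = false  [c.pre == true]
9. n5.lim = true  [c.pre == false]
10. n9.pre = false  [terminal]
11. n10.pre = true  [terminal]
12. n8.acc = true  [c₁.pre or c₀.pre]
13. n8.live = 5  [5]
14. n3.env = 16  [h.sig - 12]
15. n3.fin = -8  [E.live - 13]
16. n11.sig = 3  [C.fin * -2 + 43]
17. n11.acc = "ku"  ["ku"]
18. n13.pre = true  [terminal]
19. n14.fin = 24  [terminal]
20. n15.pre = true  [terminal]
21. n12.acc = false  [not c₁.pre]
22. n12.live = -2  [-2]
23. n11.wid = "mm"  ["mm"]
24. n11.ok = false  [A.sig > 3]
25. n2.env = 27  [D.fin + 35]
26. n2.tag = false  [A.ok and C.off]
27. n17.pre = true  [terminal]
28. n19.pre = true  [terminal]
29. n18.hot = "qn"  ["qn"]
30. n18.pre = true  [c.pre == true]
31. n18.acc = true  [c.pre == true]
32. n18.lim = false  [c.pre == false]
33. n16.acc = false  [false]
34. n16.live = 0  [len(S.hot) - 2]
35. n1.env = 11  [E.live * 3 + 11]
36. n1.fin = -8  [C.env - 35]
37. n0.hot = "mn"  ["mn"]
38. n0.pre = true  [D.fin > -9]
39. n0.acc = true  [D.fin > -9]
40. n0.lim = false  [false]

-8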